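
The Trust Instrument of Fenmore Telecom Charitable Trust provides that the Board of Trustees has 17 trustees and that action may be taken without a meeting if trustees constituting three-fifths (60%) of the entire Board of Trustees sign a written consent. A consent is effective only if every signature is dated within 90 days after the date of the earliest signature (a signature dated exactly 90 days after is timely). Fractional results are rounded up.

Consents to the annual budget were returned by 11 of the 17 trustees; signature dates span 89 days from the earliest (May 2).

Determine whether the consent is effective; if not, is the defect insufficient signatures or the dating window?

Effective — both the signature and dating-window requirements are satisfied.

Signatures required: three-fifths (60%) of 17 — 3/5 of 17 = 10.20, rounded up to 11, so 11 needed; 11 signed. Sufficient.
Dating window: the latest signature is 89 days after the earliest; the limit is 90 days. Within the window.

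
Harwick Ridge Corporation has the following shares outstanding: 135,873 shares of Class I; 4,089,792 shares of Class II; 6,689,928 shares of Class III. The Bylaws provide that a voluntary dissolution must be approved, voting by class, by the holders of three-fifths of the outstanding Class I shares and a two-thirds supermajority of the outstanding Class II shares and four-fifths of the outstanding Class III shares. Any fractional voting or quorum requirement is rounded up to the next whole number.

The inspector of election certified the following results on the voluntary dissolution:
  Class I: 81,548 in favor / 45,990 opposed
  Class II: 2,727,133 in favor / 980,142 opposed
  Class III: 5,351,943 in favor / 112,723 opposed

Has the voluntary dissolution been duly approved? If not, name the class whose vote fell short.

Class I: 3/5 of 135873 = 81523.80, rounded up to 81524; 81,524 required, 81,548 in favor — approved.
Class II: 2/3 of 4089792 = 2726528; 2,726,528 required, 2,727,133 in favor — approved.
Class III: 4/5 of 6689928 = 5351942.40, rounded up to 5351943; 5,351,943 required, 5,351,943 in favor — approved.

Approved — every class gave the required vote.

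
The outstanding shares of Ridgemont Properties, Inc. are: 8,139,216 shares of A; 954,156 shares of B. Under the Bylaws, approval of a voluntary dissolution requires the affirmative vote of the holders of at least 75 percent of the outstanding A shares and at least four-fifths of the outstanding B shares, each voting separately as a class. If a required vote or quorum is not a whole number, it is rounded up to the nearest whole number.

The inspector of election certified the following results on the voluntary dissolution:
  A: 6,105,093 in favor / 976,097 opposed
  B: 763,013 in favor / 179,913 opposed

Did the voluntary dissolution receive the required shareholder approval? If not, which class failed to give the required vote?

Not approved — the B shares did not give the required vote.

A: 3/4 of 8139216 = 6104412; 6,104,412 required, 6,105,093 in favor — approved.
B: 4/5 of 954156 = 763324.80, rounded up to 763325; 763,325 required, 763,013 in favor — not approved.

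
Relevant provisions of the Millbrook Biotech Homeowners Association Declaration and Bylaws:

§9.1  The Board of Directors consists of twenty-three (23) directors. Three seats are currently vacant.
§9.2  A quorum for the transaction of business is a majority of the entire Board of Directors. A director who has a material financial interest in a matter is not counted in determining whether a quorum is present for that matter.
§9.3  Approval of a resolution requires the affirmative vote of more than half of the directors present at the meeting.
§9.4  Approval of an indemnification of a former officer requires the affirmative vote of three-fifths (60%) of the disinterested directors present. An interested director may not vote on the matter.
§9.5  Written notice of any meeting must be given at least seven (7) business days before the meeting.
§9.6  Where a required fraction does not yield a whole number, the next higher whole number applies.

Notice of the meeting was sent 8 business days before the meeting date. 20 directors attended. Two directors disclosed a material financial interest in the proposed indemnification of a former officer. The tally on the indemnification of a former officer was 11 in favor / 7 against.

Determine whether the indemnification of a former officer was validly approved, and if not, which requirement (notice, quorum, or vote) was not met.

Valid — all requirements satisfied.

Notice: 8 business days given; 7 required (8 ≥ 7). Satisfied.
Quorum: 20 present, but the 2 interested directors do not count, leaving 18. Quorum is 12. Satisfied.
Vote: the indemnification of a former officer requires three-fifths of the disinterested directors present (20 − 2 = 18). 3/5 of 18 = 10.80, rounded up to 11, so 11 affirmative votes are needed; 11 voted in favor. Satisfied.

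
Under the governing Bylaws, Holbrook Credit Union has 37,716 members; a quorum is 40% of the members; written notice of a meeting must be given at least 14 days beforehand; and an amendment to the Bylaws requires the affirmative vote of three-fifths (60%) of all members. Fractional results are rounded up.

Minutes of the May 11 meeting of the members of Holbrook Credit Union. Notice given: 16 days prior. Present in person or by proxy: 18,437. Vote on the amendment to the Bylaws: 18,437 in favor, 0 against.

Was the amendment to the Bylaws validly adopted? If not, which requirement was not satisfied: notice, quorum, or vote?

Notice: 16 days given; 14 required. Satisfied.
Quorum: 40% of 37,716 = 15,086.40, rounded up to 15,087; 18,437 present. Satisfied.
Vote: requires three-fifths of all members (37,716); 3/5 of 37716 = 22629.60, rounded up to 22630, so 22,630 needed; 18,437 in favor. Not satisfied.

Invalid — vote requirement not satisfied.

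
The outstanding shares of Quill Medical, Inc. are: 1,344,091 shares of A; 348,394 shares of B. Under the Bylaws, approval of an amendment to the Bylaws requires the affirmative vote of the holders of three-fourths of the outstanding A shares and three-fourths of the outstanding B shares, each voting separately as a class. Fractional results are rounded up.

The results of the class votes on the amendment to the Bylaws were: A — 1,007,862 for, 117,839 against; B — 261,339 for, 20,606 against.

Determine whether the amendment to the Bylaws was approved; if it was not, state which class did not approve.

A: 3/4 of 1344091 = 1008068.25, rounded up to 1008069; 1,008,069 required, 1,007,862 in favor — not approved.
B: 3/4 of 348394 = 261295.50, rounded up to 261296; 261,296 required, 261,339 in favor — approved.

Not approved — the A shares did not give the required vote.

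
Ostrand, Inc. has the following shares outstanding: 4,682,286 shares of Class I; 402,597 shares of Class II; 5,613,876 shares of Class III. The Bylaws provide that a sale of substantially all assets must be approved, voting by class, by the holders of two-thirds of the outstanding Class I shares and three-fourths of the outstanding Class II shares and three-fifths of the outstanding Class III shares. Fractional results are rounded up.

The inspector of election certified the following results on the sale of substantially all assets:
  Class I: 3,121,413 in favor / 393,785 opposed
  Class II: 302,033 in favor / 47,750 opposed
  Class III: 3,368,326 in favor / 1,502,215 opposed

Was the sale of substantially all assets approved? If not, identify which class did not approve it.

Class I: 2/3 of 4682286 = 3121524; 3,121,524 required, 3,121,413 in favor — not approved.
Class II: 3/4 of 402597 = 301947.75, rounded up to 301948; 301,948 required, 302,033 in favor — approved.
Class III: 3/5 of 5613876 = 3368325.60, rounded up to 3368326; 3,368,326 required, 3,368,326 in favor — approved.

Not approved — the Class I shares did not give the required vote.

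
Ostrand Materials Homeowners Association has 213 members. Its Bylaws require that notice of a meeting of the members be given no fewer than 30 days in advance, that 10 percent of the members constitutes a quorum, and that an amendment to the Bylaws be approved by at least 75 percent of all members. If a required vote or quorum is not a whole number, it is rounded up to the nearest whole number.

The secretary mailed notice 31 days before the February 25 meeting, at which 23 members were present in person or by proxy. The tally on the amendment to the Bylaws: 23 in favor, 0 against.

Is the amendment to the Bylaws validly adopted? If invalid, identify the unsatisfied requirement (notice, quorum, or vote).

Invalid — vote requirement not satisfied.

Notice: 31 days given; 30 required. Satisfied.
Quorum: 10% of 213 = 21.30, rounded up to 22; 23 present. Satisfied.
Vote: requires three-fourths of all members (213); 3/4 of 213 = 159.75, rounded up to 160, so 160 needed; 23 in favor. Not satisfied.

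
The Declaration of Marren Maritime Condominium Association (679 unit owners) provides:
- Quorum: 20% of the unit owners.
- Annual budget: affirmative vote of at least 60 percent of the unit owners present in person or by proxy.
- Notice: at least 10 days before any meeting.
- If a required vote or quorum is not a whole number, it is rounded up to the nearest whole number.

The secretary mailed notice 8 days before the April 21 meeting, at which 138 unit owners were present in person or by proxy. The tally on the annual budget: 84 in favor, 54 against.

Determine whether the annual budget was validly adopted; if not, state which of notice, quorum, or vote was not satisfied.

Notice: 8 days given; 10 required. Not satisfied.
Quorum: 20% of 679 = 135.80, rounded up to 136; 138 present. Satisfied.
Vote: requires three-fifths of those present (138); 3/5 of 138 = 82.80, rounded up to 83, so 83 needed; 84 in favor. Satisfied.

Invalid — notice requirement not satisfied.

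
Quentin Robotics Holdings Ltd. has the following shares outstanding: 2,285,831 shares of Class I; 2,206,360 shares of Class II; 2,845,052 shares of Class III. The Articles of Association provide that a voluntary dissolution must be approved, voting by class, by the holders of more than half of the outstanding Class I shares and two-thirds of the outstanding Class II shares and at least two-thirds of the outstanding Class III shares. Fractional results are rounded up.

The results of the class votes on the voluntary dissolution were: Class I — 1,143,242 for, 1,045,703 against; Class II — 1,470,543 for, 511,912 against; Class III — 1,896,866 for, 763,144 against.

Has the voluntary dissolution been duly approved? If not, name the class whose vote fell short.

Not approved — the Class II shares did not give the required vote.

Class I: a majority of 2285831 is 1142916; 1,142,916 required, 1,143,242 in favor — approved.
Class II: 2/3 of 2206360 = 1470906.67, rounded up to 1470907; 1,470,907 required, 1,470,543 in favor — not approved.
Class III: 2/3 of 2845052 = 1896701.33, rounded up to 1896702; 1,896,702 required, 1,896,866 in favor — approved.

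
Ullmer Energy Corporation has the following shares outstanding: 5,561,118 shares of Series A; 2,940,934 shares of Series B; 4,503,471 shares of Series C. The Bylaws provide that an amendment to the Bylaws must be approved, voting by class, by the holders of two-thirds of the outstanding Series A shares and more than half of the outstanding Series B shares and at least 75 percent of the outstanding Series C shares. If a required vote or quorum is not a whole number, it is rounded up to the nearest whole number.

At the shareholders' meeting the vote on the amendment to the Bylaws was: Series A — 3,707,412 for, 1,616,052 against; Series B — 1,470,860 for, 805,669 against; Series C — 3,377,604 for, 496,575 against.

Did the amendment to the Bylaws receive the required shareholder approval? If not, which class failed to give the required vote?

Series A: 2/3 of 5561118 = 3707412; 3,707,412 required, 3,707,412 in favor — approved.
Series B: a majority of 2940934 is 1470468; 1,470,468 required, 1,470,860 in favor — approved.
Series C: 3/4 of 4503471 = 3377603.25, rounded up to 3377604; 3,377,604 required, 3,377,604 in favor — approved.

Approved — every class gave the required vote.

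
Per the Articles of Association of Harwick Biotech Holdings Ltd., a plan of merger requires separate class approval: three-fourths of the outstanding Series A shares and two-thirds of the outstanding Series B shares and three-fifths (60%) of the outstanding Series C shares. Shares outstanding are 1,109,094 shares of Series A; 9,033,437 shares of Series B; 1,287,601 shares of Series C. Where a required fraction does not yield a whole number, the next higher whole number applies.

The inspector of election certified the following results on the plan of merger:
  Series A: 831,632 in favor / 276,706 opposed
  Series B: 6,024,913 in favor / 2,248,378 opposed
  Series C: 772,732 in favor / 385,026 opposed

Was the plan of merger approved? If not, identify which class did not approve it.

Series A: 3/4 of 1109094 = 831820.50, rounded up to 831821; 831,821 required, 831,632 in favor — not approved.
Series B: 2/3 of 9033437 = 6022291.33, rounded up to 6022292; 6,022,292 required, 6,024,913 in favor — approved.
Series C: 3/5 of 1287601 = 772560.60, rounded up to 772561; 772,561 required, 772,732 in favor — approved.

Not approved — the Series A shares did not give the required vote.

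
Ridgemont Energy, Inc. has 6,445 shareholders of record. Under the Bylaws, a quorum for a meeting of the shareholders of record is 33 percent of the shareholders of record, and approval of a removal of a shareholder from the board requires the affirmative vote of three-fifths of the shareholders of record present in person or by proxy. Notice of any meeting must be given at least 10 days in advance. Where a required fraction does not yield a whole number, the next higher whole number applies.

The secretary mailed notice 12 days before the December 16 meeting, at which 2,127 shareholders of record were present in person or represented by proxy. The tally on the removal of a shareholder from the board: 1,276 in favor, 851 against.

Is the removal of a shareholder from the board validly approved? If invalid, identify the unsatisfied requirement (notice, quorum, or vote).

Notice: 12 days given; 10 required. Satisfied.
Quorum: 33% of 6,445 = 2,126.85, rounded up to 2,127; 2,127 present. Satisfied.
Vote: requires three-fifths of those present (2,127); 3/5 of 2127 = 1276.20, rounded up to 1277, so 1,277 needed; 1,276 in favor. Not satisfied.

Invalid — vote requirement not satisfied.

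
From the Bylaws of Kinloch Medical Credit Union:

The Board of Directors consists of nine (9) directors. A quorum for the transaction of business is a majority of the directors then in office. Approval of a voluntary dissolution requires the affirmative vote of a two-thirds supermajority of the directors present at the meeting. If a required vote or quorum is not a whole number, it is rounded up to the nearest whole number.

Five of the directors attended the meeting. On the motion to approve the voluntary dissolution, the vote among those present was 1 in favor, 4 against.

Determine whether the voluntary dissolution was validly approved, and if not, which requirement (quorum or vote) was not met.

Invalid — vote requirement not satisfied.

Quorum: 5 present; quorum is 5. Satisfied.
Vote: the voluntary dissolution requires two-thirds of the directors present (5). 2/3 of 5 = 3.33, rounded up to 4, so 4 affirmative votes are needed; 1 voted in favor. Not satisfied.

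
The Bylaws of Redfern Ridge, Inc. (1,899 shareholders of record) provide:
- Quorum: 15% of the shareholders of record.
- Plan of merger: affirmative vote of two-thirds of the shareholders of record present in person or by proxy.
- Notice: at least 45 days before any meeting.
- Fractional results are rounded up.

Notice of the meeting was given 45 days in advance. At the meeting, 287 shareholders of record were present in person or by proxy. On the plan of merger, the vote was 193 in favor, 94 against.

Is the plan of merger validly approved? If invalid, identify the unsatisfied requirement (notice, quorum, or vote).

Notice: 45 days given; 45 required. Satisfied.
Quorum: 15% of 1,899 = 284.85, rounded up to 285; 287 present. Satisfied.
Vote: requires two-thirds of those present (287); 2/3 of 287 = 191.33, rounded up to 192, so 192 needed; 193 in favor. Satisfied.

Valid — all requirements satisfied.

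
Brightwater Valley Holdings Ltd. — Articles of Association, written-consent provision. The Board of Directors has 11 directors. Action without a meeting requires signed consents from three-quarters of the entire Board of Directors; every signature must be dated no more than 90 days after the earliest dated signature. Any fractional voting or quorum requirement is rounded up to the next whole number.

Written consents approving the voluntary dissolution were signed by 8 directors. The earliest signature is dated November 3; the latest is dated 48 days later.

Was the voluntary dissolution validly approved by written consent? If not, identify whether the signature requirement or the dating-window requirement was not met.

Signatures required: three-quarters of 11 — 3/4 of 11 = 8.25, rounded up to 9, so 9 needed; 8 signed. Insufficient.
Dating window: the latest signature is 48 days after the earliest; the limit is 90 days. Within the window.

Not effective — insufficient signatures.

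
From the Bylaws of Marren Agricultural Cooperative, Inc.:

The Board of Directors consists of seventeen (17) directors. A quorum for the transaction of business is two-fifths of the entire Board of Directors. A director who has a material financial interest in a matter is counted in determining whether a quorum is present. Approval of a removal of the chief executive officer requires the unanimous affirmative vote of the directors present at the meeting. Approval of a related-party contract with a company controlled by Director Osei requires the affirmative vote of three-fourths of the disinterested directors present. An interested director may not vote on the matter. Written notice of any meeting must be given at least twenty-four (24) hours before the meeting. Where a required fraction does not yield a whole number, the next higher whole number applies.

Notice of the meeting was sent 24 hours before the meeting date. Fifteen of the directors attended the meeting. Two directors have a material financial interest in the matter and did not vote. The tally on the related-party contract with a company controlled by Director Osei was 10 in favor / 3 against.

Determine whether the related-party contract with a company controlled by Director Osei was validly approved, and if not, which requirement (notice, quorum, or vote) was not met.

Valid — all requirements satisfied.

Notice: 24 hours given; 24 required (24 ≥ 24). Satisfied.
Quorum: 15 present (interested directors count toward quorum); quorum is 7. Satisfied.
Vote: the related-party contract with a company controlled by Director Osei requires three-fourths of the disinterested directors present (15 − 2 = 13). 3/4 of 13 = 9.75, rounded up to 10, so 10 affirmative votes are needed; 10 voted in favor. Satisfied.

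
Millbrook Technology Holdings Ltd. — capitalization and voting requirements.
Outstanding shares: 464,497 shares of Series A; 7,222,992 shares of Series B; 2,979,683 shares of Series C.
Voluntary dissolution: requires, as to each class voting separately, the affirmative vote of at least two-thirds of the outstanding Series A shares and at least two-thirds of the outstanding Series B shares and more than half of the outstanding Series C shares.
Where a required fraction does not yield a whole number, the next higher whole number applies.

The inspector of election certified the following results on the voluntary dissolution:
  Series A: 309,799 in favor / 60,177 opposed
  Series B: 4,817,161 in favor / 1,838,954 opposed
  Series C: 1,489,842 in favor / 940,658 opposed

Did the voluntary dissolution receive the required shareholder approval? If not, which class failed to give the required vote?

Series A: 2/3 of 464497 = 309664.67, rounded up to 309665; 309,665 required, 309,799 in favor — approved.
Series B: 2/3 of 7222992 = 4815328; 4,815,328 required, 4,817,161 in favor — approved.
Series C: a majority of 2979683 is 1489842; 1,489,842 required, 1,489,842 in favor — approved.

Approved — every class gave the required vote.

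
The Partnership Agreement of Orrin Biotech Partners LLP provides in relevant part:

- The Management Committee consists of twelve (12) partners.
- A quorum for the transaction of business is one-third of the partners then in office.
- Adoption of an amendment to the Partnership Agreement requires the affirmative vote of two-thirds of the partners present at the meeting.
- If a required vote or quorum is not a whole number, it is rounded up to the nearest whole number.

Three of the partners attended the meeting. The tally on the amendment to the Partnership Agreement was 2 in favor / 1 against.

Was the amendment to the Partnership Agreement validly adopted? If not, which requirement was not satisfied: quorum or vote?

Invalid — quorum requirement not satisfied.

Quorum: 3 present; quorum is 4. Not satisfied.
Vote: the amendment to the Partnership Agreement requires two-thirds of the partners present (3). 2/3 of 3 = 2, so 2 affirmative votes are needed; 2 voted in favor. Satisfied. (Moot — without a quorum no business can be validly transacted.)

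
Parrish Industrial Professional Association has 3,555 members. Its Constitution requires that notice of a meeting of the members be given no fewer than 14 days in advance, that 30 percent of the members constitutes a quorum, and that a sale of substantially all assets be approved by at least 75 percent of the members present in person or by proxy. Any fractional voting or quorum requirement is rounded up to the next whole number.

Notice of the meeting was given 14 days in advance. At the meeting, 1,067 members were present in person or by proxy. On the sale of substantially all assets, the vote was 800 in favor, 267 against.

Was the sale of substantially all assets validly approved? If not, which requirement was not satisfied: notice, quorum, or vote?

Notice: 14 days given; 14 required. Satisfied.
Quorum: 30% of 3,555 = 1,066.50, rounded up to 1,067; 1,067 present. Satisfied.
Vote: requires three-fourths of those present (1,067); 3/4 of 1067 = 800.25, rounded up to 801, so 801 needed; 800 in favor. Not satisfied.

Invalid — vote requirement not satisfied.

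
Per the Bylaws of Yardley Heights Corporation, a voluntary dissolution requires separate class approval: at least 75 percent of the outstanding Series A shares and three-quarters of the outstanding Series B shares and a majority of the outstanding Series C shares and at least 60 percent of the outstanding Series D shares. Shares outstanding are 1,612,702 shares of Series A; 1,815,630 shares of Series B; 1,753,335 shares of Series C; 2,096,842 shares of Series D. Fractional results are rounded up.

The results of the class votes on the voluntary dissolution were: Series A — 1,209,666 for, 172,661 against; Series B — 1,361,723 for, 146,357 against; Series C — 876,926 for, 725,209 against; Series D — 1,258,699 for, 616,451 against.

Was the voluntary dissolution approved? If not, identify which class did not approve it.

Series A: 3/4 of 1612702 = 1209526.50, rounded up to 1209527; 1,209,527 required, 1,209,666 in favor — approved.
Series B: 3/4 of 1815630 = 1361722.50, rounded up to 1361723; 1,361,723 required, 1,361,723 in favor — approved.
Series C: a majority of 1753335 is 876668; 876,668 required, 876,926 in favor — approved.
Series D: 3/5 of 2096842 = 1258105.20, rounded up to 1258106; 1,258,106 required, 1,258,699 in favor — approved.

Approved — every class gave the required vote.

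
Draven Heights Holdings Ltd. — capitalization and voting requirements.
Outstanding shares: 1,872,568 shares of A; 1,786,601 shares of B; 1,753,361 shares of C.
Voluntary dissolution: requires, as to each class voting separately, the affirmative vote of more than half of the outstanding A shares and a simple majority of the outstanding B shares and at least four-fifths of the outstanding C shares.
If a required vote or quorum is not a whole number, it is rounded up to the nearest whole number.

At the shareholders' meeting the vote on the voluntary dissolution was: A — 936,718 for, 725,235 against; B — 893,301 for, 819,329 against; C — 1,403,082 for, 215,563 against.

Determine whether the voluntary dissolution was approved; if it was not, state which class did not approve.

Approved — every class gave the required vote.

A: a majority of 1872568 is 936285; 936,285 required, 936,718 in favor — approved.
B: a majority of 1786601 is 893301; 893,301 required, 893,301 in favor — approved.
C: 4/5 of 1753361 = 1402688.80, rounded up to 1402689; 1,402,689 required, 1,403,082 in favor — approved.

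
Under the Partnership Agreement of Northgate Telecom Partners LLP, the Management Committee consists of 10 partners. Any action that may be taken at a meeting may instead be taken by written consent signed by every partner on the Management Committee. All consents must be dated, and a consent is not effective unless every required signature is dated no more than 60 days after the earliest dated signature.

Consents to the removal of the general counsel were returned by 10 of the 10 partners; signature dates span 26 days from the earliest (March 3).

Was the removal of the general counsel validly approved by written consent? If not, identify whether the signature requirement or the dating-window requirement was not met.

Signatures required: the unanimous vote of 10 — unanimous means all 10, so 10 needed; 10 signed. Sufficient.
Dating window: the latest signature is 26 days after the earliest; the limit is 60 days. Within the window.

Effective — both the signature and dating-window requirements are satisfied.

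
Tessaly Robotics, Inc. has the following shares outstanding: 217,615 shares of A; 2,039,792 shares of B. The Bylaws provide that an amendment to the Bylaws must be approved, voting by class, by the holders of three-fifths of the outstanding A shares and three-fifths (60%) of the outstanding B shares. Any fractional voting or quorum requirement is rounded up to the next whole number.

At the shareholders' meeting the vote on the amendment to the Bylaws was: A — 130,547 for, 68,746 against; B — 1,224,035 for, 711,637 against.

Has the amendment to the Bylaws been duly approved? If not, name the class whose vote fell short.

A: 3/5 of 217615 = 130569; 130,569 required, 130,547 in favor — not approved.
B: 3/5 of 2039792 = 1223875.20, rounded up to 1223876; 1,223,876 required, 1,224,035 in favor — approved.

Not approved — the A shares did not give the required vote.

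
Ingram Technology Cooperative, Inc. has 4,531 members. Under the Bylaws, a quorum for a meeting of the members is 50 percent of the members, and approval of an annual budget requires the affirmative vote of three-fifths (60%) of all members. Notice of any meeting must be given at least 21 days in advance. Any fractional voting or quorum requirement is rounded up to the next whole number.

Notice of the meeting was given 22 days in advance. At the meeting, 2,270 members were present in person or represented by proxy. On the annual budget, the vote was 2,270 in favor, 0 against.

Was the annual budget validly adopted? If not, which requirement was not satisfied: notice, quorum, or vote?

Notice: 22 days given; 21 required. Satisfied.
Quorum: 50% of 4,531 = 2,265.50, rounded up to 2,266; 2,270 present. Satisfied.
Vote: requires three-fifths of all members (4,531); 3/5 of 4531 = 2718.60, rounded up to 2719, so 2,719 needed; 2,270 in favor. Not satisfied.

Invalid — vote requirement not satisfied.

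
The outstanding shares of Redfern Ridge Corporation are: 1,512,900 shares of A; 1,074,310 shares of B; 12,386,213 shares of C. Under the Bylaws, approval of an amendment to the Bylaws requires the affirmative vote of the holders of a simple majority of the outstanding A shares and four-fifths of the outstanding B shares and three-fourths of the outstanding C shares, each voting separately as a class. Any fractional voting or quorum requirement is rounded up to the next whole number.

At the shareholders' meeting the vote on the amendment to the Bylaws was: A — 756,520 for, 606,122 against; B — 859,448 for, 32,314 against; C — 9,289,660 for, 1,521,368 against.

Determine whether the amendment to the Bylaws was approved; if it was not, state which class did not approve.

Approved — every class gave the required vote.

A: a majority of 1512900 is 756451; 756,451 required, 756,520 in favor — approved.
B: 4/5 of 1074310 = 859448; 859,448 required, 859,448 in favor — approved.
C: 3/4 of 12386213 = 9289659.75, rounded up to 9289660; 9,289,660 required, 9,289,660 in favor — approved.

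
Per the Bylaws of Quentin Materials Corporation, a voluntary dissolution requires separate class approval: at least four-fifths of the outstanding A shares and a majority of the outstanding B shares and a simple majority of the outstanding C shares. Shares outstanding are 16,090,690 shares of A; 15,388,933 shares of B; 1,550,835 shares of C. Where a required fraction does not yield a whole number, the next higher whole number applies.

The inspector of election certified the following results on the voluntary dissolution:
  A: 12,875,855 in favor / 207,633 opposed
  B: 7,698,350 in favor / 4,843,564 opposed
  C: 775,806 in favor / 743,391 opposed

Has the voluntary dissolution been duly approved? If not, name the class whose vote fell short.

A: 4/5 of 16090690 = 12872552; 12,872,552 required, 12,875,855 in favor — approved.
B: a majority of 15388933 is 7694467; 7,694,467 required, 7,698,350 in favor — approved.
C: a majority of 1550835 is 775418; 775,418 required, 775,806 in favor — approved.

Approved — every class gave the required vote.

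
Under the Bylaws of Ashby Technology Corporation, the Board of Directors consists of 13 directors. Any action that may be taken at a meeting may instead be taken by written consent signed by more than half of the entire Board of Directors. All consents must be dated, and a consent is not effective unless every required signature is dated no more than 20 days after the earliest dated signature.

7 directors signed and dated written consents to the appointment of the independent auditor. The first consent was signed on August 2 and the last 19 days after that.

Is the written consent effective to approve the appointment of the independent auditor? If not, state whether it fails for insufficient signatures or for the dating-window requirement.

Signatures required: more than half of 13 — a majority of 13 is 7, so 7 needed; 7 signed. Sufficient.
Dating window: the latest signature is 19 days after the earliest; the limit is 20 days. Within the window.

Effective — both the signature and dating-window requirements are satisfied.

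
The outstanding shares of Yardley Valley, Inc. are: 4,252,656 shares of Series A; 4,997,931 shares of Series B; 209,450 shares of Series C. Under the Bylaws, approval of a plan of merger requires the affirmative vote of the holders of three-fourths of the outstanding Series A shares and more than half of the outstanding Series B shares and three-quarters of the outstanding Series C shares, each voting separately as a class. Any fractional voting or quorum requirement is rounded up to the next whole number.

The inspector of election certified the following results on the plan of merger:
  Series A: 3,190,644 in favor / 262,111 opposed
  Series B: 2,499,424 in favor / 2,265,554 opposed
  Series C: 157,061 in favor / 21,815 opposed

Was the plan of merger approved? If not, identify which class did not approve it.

Not approved — the Series C shares did not give the required vote.

Series A: 3/4 of 4252656 = 3189492; 3,189,492 required, 3,190,644 in favor — approved.
Series B: a majority of 4997931 is 2498966; 2,498,966 required, 2,499,424 in favor — approved.
Series C: 3/4 of 209450 = 157087.50, rounded up to 157088; 157,088 required, 157,061 in favor — not approved.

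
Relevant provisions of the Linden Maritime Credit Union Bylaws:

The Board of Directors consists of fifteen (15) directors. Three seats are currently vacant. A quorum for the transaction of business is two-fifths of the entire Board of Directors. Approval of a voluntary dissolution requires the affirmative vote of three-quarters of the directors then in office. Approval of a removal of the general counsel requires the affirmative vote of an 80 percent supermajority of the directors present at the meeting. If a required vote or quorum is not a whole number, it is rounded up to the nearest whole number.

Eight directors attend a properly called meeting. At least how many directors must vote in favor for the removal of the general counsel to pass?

The removal of the general counsel requires four-fifths of the directors present (8).
4/5 of 8 = 6.40, rounded up to 7.

7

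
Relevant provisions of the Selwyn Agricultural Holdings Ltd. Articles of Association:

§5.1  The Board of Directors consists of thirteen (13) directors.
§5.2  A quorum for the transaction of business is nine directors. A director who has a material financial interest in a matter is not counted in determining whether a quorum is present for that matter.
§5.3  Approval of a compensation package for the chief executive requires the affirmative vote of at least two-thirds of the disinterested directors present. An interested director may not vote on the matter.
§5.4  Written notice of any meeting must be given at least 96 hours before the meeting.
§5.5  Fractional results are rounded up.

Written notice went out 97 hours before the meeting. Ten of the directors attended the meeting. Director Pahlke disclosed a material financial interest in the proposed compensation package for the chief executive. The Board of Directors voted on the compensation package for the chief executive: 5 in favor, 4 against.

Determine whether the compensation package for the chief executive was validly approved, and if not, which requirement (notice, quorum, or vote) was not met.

Invalid — vote requirement not satisfied.

Notice: 97 hours given; 96 required (97 ≥ 96). Satisfied.
Quorum: 10 present, but the 1 interested director does not count, leaving 9. Quorum is 9. Satisfied.
Vote: the compensation package for the chief executive requires two-thirds of the disinterested directors present (10 − 1 = 9). 2/3 of 9 = 6, so 6 affirmative votes are needed; 5 voted in favor. Not satisfied.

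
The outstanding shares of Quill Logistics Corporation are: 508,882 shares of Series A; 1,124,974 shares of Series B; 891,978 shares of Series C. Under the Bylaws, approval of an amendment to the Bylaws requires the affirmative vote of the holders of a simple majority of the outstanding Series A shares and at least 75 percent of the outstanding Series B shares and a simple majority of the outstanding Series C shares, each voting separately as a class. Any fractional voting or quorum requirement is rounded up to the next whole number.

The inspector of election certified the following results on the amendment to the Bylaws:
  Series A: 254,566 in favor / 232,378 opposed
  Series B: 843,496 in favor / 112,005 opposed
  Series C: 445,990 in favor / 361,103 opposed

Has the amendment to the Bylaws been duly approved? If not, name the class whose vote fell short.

Series A: a majority of 508882 is 254442; 254,442 required, 254,566 in favor — approved.
Series B: 3/4 of 1124974 = 843730.50, rounded up to 843731; 843,731 required, 843,496 in favor — not approved.
Series C: a majority of 891978 is 445990; 445,990 required, 445,990 in favor — approved.

Not approved — the Series B shares did not give the required vote.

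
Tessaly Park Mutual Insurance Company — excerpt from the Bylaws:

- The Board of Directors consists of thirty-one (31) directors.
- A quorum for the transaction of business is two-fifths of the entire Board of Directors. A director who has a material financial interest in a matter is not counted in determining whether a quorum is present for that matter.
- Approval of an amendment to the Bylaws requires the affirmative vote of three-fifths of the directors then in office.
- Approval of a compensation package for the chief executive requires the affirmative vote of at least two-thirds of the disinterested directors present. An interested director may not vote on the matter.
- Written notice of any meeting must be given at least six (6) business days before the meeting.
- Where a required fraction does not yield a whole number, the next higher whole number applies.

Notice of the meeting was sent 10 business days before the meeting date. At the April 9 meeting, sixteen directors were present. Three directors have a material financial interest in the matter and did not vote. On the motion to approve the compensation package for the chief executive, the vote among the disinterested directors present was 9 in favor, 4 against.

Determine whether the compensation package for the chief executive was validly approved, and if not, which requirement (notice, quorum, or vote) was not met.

Notice: 10 business days given; 6 required (10 ≥ 6). Satisfied.
Quorum: 16 present, but the 3 interested directors do not count, leaving 13. Quorum is 13. Satisfied.
Vote: the compensation package for the chief executive requires two-thirds of the disinterested directors present (16 − 3 = 13). 2/3 of 13 = 8.67, rounded up to 9, so 9 affirmative votes are needed; 9 voted in favor. Satisfied.

Valid — all requirements satisfied.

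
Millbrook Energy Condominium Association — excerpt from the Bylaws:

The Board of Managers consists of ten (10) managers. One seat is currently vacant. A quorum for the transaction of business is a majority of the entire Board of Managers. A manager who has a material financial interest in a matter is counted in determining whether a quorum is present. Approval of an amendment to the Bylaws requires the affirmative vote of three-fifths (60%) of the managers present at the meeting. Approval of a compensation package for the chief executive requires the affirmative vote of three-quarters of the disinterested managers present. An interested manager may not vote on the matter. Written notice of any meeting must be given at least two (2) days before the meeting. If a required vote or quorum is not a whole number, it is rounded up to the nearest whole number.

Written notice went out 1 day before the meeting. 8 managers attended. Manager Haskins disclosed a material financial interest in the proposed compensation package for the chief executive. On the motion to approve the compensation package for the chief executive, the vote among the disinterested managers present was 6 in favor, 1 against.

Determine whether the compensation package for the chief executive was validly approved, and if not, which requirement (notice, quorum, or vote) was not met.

Notice: 1 day given; 2 required (1 < 2). Not satisfied.
Quorum: 8 present (interested managers count toward quorum); quorum is 6. Satisfied.
Vote: the compensation package for the chief executive requires three-fourths of the disinterested managers present (8 − 1 = 7). 3/4 of 7 = 5.25, rounded up to 6, so 6 affirmative votes are needed; 6 voted in favor. Satisfied.

Invalid — notice requirement not satisfied.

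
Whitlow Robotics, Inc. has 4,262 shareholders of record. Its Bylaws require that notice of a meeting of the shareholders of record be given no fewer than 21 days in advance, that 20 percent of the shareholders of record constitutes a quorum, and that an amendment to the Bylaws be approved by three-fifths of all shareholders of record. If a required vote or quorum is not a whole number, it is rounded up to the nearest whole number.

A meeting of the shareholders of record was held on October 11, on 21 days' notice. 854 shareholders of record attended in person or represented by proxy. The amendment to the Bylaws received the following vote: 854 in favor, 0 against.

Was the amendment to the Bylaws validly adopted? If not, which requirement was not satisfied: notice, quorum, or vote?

Invalid — vote requirement not satisfied.

Notice: 21 days given; 21 required. Satisfied.
Quorum: 20% of 4,262 = 852.40, rounded up to 853; 854 present. Satisfied.
Vote: requires three-fifths of all shareholders of record (4,262); 3/5 of 4262 = 2557.20, rounded up to 2558, so 2,558 needed; 854 in favor. Not satisfied.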